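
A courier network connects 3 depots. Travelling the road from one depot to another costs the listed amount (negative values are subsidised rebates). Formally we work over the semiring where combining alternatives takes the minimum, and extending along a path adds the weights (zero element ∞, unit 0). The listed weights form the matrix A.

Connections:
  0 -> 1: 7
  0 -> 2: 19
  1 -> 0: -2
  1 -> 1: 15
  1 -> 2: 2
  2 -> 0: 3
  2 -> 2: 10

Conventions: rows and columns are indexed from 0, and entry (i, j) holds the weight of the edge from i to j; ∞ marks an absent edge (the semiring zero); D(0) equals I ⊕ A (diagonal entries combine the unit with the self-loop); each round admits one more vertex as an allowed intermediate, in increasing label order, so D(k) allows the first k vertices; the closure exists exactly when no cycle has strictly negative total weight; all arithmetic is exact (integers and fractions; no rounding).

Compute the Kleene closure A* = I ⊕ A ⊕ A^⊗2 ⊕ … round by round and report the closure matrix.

D(0):
  [0, 7, 19]
  [-2, 0, 2]
  [3, ∞, 0]
D(1):
  [0, 7, 19]
  [-2, 0, 2]
  [3, 10, 0]
D(2):
  [0, 7, 9]
  [-2, 0, 2]
  [3, 10, 0]
D(3):
  [0, 7, 9]
  [-2, 0, 2]
  [3, 10, 0]
Answer: A* = [[0, 7, 9], [-2, 0, 2], [3, 10, 0]]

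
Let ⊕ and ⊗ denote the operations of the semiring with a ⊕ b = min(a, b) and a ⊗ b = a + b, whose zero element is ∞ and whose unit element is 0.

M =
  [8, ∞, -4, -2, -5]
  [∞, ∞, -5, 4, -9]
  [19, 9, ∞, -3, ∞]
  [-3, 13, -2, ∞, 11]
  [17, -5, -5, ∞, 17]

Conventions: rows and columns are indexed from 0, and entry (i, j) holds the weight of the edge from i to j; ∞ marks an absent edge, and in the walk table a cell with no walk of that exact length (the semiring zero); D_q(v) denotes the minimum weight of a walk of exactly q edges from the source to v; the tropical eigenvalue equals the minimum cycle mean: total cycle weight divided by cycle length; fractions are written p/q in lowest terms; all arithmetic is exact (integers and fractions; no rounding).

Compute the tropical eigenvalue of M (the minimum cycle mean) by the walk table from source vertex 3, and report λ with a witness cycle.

q=0: [∞, ∞, ∞, 0, ∞]
q=1: [-3, 13, -2, ∞, 11]
q=2: [5, 6, -7, -5, -8]
q=3: [-8, -13, -13, -10, -3]
q=4: [-13, -8, -18, -16, -22]
q=5: [-19, -27, -27, -21, -18]
Optimal cycle mean attained by: cycle 1->4->1, total (-9) + (-5), length 2.
Answer: λ = -7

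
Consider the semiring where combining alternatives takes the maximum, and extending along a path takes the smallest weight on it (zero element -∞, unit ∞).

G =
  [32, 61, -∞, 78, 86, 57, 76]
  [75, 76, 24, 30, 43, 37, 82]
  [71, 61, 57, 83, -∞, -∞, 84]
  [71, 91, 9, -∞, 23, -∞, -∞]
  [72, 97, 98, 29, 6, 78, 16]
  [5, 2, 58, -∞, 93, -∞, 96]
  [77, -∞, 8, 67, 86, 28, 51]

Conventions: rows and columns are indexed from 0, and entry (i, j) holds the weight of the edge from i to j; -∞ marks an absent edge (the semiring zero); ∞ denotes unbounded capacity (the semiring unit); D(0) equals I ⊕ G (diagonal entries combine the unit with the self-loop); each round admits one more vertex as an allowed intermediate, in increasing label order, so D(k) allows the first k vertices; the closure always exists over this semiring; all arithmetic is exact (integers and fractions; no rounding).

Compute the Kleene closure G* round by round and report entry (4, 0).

D(0):
  [∞, 61, -∞, 78, 86, 57, 76]
  [75, ∞, 24, 30, 43, 37, 82]
  [71, 61, ∞, 83, -∞, -∞, 84]
  [71, 91, 9, ∞, 23, -∞, -∞]
  [72, 97, 98, 29, ∞, 78, 16]
  [5, 2, 58, -∞, 93, ∞, 96]
  [77, -∞, 8, 67, 86, 28, ∞]
D(1):
  [∞, 61, -∞, 78, 86, 57, 76]
  [75, ∞, 24, 75, 75, 57, 82]
  [71, 61, ∞, 83, 71, 57, 84]
  [71, 91, 9, ∞, 71, 57, 71]
  [72, 97, 98, 72, ∞, 78, 72]
  [5, 5, 58, 5, 93, ∞, 96]
  [77, 61, 8, 77, 86, 57, ∞]
D(2):
  [∞, 61, 24, 78, 86, 57, 76]
  [75, ∞, 24, 75, 75, 57, 82]
  [71, 61, ∞, 83, 71, 57, 84]
  [75, 91, 24, ∞, 75, 57, 82]
  [75, 97, 98, 75, ∞, 78, 82]
  [5, 5, 58, 5, 93, ∞, 96]
  [77, 61, 24, 77, 86, 57, ∞]
D(3):
  [∞, 61, 24, 78, 86, 57, 76]
  [75, ∞, 24, 75, 75, 57, 82]
  [71, 61, ∞, 83, 71, 57, 84]
  [75, 91, 24, ∞, 75, 57, 82]
  [75, 97, 98, 83, ∞, 78, 84]
  [58, 58, 58, 58, 93, ∞, 96]
  [77, 61, 24, 77, 86, 57, ∞]
D(4):
  [∞, 78, 24, 78, 86, 57, 78]
  [75, ∞, 24, 75, 75, 57, 82]
  [75, 83, ∞, 83, 75, 57, 84]
  [75, 91, 24, ∞, 75, 57, 82]
  [75, 97, 98, 83, ∞, 78, 84]
  [58, 58, 58, 58, 93, ∞, 96]
  [77, 77, 24, 77, 86, 57, ∞]
D(5):
  [∞, 86, 86, 83, 86, 78, 84]
  [75, ∞, 75, 75, 75, 75, 82]
  [75, 83, ∞, 83, 75, 75, 84]
  [75, 91, 75, ∞, 75, 75, 82]
  [75, 97, 98, 83, ∞, 78, 84]
  [75, 93, 93, 83, 93, ∞, 96]
  [77, 86, 86, 83, 86, 78, ∞]
D(6):
  [∞, 86, 86, 83, 86, 78, 84]
  [75, ∞, 75, 75, 75, 75, 82]
  [75, 83, ∞, 83, 75, 75, 84]
  [75, 91, 75, ∞, 75, 75, 82]
  [75, 97, 98, 83, ∞, 78, 84]
  [75, 93, 93, 83, 93, ∞, 96]
  [77, 86, 86, 83, 86, 78, ∞]
D(7):
  [∞, 86, 86, 83, 86, 78, 84]
  [77, ∞, 82, 82, 82, 78, 82]
  [77, 84, ∞, 83, 84, 78, 84]
  [77, 91, 82, ∞, 82, 78, 82]
  [77, 97, 98, 83, ∞, 78, 84]
  [77, 93, 93, 83, 93, ∞, 96]
  [77, 86, 86, 83, 86, 78, ∞]
Answer: G*[4][0] = 77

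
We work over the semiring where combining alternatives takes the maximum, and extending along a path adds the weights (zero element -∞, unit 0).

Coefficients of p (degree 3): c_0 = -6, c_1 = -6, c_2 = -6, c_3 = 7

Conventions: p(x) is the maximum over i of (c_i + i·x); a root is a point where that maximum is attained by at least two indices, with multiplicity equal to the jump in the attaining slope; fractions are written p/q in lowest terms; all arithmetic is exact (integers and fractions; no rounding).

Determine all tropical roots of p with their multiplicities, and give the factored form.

hull edge (i=0, c=-6) to (i=3, c=7): slope 13/3, span 3
Factored form: p(x) = 7 ⊗ (x ⊕ (-13/3)) ⊗ (x ⊕ (-13/3)) ⊗ (x ⊕ (-13/3))
Answer: roots = -13/3 (mult 3)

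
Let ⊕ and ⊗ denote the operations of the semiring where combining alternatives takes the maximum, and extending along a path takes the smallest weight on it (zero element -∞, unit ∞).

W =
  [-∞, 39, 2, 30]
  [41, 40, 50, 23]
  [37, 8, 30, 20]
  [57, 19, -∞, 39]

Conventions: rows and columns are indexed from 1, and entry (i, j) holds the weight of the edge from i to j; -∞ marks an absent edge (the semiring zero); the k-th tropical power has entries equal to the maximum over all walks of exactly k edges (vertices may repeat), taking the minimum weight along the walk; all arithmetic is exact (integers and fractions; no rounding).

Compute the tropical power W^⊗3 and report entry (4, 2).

W^⊗2:
  [39, 39, 39, 30]
  [40, 40, 40, 30]
  [30, 37, 30, 30]
  [39, 39, 19, 39]
W^⊗3:
  [39, 39, 39, 30]
  [40, 40, 40, 30]
  [37, 37, 37, 30]
  [39, 39, 39, 39]
Key observation: the optimum is the walk 4->1->2->2, with weight 57 min 39 min 40 = 39.
Optimal value attained by: walk 4->1->2->2.
Answer: (W^⊗3)[4][2] = 39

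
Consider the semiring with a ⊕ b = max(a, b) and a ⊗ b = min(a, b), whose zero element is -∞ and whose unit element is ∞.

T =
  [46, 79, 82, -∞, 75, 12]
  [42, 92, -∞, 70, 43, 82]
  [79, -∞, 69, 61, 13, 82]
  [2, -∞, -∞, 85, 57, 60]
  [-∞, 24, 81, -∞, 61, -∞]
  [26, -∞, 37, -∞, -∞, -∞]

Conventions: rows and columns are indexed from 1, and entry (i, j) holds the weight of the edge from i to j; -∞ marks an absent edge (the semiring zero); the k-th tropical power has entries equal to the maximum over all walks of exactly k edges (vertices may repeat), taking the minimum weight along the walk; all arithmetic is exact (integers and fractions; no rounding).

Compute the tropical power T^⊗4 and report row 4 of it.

T^⊗2:
  [79, 79, 75, 70, 61, 82]
  [42, 92, 43, 70, 57, 82]
  [69, 79, 79, 61, 75, 69]
  [26, 24, 57, 85, 57, 60]
  [79, 24, 69, 61, 61, 81]
  [37, 26, 37, 37, 26, 37]
T^⊗3:
  [75, 79, 79, 70, 75, 79]
  [43, 92, 57, 70, 57, 82]
  [79, 79, 75, 70, 69, 79]
  [57, 26, 57, 85, 57, 60]
  [69, 79, 79, 61, 75, 69]
  [37, 37, 37, 37, 37, 37]
T^⊗4:
  [79, 79, 75, 70, 75, 79]
  [57, 92, 57, 70, 57, 82]
  [75, 79, 79, 70, 75, 79]
  [57, 57, 57, 85, 57, 60]
  [79, 79, 75, 70, 69, 79]
  [37, 37, 37, 37, 37, 37]
Answer: row 4 of T^⊗4 = [57, 57, 57, 85, 57, 60]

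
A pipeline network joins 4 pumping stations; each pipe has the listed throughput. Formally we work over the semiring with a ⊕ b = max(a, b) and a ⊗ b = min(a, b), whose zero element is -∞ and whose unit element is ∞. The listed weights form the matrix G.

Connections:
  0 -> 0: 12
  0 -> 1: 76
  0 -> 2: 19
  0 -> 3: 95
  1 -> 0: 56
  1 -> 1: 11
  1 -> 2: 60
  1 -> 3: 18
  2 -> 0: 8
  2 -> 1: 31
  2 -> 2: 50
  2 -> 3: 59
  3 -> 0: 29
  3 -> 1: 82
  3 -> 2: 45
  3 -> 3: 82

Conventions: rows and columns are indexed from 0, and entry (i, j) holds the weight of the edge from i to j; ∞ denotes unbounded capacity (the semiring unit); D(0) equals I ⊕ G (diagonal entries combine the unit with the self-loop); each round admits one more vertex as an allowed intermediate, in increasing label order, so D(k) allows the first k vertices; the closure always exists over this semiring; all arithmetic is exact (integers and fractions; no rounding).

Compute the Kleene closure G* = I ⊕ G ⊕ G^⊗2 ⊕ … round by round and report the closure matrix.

D(0):
  [∞, 76, 19, 95]
  [56, ∞, 60, 18]
  [8, 31, ∞, 59]
  [29, 82, 45, ∞]
D(1):
  [∞, 76, 19, 95]
  [56, ∞, 60, 56]
  [8, 31, ∞, 59]
  [29, 82, 45, ∞]
D(2):
  [∞, 76, 60, 95]
  [56, ∞, 60, 56]
  [31, 31, ∞, 59]
  [56, 82, 60, ∞]
D(3):
  [∞, 76, 60, 95]
  [56, ∞, 60, 59]
  [31, 31, ∞, 59]
  [56, 82, 60, ∞]
D(4):
  [∞, 82, 60, 95]
  [56, ∞, 60, 59]
  [56, 59, ∞, 59]
  [56, 82, 60, ∞]
Answer: G* = [[∞, 82, 60, 95], [56, ∞, 60, 59], [56, 59, ∞, 59], [56, 82, 60, ∞]]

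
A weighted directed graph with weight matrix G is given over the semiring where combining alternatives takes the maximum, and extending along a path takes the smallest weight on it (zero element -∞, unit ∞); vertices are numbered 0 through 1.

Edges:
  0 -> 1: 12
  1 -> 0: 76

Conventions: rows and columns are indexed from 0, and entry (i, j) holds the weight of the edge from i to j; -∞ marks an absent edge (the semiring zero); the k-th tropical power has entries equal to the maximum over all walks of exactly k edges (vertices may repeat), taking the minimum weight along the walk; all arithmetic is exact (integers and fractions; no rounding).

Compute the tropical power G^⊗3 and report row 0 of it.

G^⊗2:
  [12, -∞]
  [-∞, 12]
G^⊗3:
  [-∞, 12]
  [12, -∞]
Answer: row 0 of G^⊗3 = [-∞, 12]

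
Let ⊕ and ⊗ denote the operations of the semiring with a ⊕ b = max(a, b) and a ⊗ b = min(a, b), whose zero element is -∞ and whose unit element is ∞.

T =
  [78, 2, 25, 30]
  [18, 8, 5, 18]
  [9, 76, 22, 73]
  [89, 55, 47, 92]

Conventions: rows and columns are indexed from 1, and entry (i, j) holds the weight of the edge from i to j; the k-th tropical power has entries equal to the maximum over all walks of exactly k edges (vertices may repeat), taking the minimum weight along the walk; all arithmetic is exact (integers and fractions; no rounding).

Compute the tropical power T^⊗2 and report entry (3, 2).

T^⊗2:
  [78, 30, 30, 30]
  [18, 18, 18, 18]
  [73, 55, 47, 73]
  [89, 55, 47, 92]
Key observation: the optimum is the walk 3->4->2, with weight 73 min 55 = 55.
Optimal value attained by: walk 3->4->2.
Answer: (T^⊗2)[3][2] = 55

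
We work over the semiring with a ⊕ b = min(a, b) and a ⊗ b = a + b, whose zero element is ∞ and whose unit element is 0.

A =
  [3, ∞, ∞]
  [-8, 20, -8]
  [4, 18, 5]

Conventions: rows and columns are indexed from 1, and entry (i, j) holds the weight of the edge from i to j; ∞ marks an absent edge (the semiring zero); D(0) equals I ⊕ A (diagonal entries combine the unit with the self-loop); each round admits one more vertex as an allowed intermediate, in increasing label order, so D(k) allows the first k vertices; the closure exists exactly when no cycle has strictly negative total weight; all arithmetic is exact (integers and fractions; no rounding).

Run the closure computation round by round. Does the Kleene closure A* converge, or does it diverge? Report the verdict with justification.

D(0):
  [0, ∞, ∞]
  [-8, 0, -8]
  [4, 18, 0]
D(1):
  [0, ∞, ∞]
  [-8, 0, -8]
  [4, 18, 0]
D(2):
  [0, ∞, ∞]
  [-8, 0, -8]
  [4, 18, 0]
D(3):
  [0, ∞, ∞]
  [-8, 0, -8]
  [4, 18, 0]
Key observation: every diagonal entry stays at the unit through all rounds, so no improving cycle exists.
Answer: CONVERGES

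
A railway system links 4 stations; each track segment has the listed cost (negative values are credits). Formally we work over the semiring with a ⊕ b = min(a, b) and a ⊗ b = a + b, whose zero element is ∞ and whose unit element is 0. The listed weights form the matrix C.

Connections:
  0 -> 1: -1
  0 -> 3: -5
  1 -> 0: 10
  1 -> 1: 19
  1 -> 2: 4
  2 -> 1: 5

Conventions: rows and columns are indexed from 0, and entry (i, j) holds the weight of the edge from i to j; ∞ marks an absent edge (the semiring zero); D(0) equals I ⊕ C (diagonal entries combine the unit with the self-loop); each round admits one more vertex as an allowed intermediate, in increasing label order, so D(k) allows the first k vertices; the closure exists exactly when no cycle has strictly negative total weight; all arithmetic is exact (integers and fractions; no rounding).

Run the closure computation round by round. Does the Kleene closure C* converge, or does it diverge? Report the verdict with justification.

D(0):
  [0, -1, ∞, -5]
  [10, 0, 4, ∞]
  [∞, 5, 0, ∞]
  [∞, ∞, ∞, 0]
D(1):
  [0, -1, ∞, -5]
  [10, 0, 4, 5]
  [∞, 5, 0, ∞]
  [∞, ∞, ∞, 0]
D(2):
  [0, -1, 3, -5]
  [10, 0, 4, 5]
  [15, 5, 0, 10]
  [∞, ∞, ∞, 0]
D(3):
  [0, -1, 3, -5]
  [10, 0, 4, 5]
  [15, 5, 0, 10]
  [∞, ∞, ∞, 0]
D(4):
  [0, -1, 3, -5]
  [10, 0, 4, 5]
  [15, 5, 0, 10]
  [∞, ∞, ∞, 0]
Key observation: every diagonal entry stays at the unit through all rounds, so no improving cycle exists.
Answer: CONVERGES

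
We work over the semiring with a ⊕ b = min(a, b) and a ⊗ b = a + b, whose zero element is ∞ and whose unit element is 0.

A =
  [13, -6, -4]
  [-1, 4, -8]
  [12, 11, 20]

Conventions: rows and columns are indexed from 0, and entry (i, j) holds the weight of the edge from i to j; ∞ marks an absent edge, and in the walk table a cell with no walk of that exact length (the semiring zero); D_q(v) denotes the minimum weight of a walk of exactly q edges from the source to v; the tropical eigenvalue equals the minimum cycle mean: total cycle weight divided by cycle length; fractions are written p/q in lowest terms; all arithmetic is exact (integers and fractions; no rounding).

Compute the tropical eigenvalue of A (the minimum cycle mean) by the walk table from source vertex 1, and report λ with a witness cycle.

q=0: [∞, 0, ∞]
q=1: [-1, 4, -8]
q=2: [3, -7, -5]
q=3: [-8, -3, -15]
Optimal cycle mean attained by: cycle 0->1->0, total (-6) + (-1), length 2.
Answer: λ = -7/2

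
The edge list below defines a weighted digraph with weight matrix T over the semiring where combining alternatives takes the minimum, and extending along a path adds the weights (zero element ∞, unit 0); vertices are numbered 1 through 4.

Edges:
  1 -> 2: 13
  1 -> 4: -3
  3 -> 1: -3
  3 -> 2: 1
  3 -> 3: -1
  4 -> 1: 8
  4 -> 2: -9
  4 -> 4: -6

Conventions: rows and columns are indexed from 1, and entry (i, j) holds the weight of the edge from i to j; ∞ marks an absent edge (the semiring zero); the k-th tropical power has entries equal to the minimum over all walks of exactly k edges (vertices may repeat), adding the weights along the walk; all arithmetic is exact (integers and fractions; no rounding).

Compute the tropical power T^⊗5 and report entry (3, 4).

T^⊗2:
  [5, -12, ∞, -9]
  [∞, ∞, ∞, ∞]
  [-4, 0, -2, -6]
  [2, -15, ∞, -12]
T^⊗3:
  [-1, -18, ∞, -15]
  [∞, ∞, ∞, ∞]
  [-5, -15, -3, -12]
  [-4, -21, ∞, -18]
T^⊗4:
  [-7, -24, ∞, -21]
  [∞, ∞, ∞, ∞]
  [-6, -21, -4, -18]
  [-10, -27, ∞, -24]
T^⊗5:
  [-13, -30, ∞, -27]
  [∞, ∞, ∞, ∞]
  [-10, -27, -5, -24]
  [-16, -33, ∞, -30]
Key observation: the optimum is the walk 3->1->4->4->4->4, with weight (-3) + (-3) + (-6) + (-6) + (-6) = -24.
Optimal value attained by: walk 3->1->4->4->4->4.
Answer: (T^⊗5)[3][4] = -24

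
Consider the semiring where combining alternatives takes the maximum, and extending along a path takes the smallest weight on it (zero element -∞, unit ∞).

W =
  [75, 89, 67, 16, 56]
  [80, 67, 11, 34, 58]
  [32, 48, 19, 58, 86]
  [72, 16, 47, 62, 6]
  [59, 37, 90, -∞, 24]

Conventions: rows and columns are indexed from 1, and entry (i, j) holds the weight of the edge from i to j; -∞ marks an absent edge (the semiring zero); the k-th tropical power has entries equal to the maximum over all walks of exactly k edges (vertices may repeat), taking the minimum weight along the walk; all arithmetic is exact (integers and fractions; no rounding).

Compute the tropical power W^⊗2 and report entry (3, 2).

W^⊗2:
  [80, 75, 67, 58, 67]
  [75, 80, 67, 34, 58]
  [59, 48, 86, 58, 48]
  [72, 72, 67, 62, 56]
  [59, 59, 59, 58, 86]
Key observation: the optimum is the walk 3->2->2, with weight 48 min 67 = 48.
Optimal value attained by: walk 3->2->2.
Answer: (W^⊗2)[3][2] = 48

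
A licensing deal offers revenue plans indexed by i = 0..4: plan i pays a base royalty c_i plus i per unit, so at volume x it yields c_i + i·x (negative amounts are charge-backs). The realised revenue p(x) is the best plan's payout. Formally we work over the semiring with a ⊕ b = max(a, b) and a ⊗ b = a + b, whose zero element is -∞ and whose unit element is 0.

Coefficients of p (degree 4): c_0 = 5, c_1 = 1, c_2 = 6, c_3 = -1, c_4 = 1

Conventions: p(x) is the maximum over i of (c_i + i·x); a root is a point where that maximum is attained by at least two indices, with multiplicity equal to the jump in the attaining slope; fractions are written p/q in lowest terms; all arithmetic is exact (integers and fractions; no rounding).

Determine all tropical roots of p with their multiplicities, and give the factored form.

hull edge (i=0, c=5) to (i=2, c=6): slope 1/2, span 2
hull edge (i=2, c=6) to (i=4, c=1): slope -5/2, span 2
Factored form: p(x) = 1 ⊗ (x ⊕ (-1/2)) ⊗ (x ⊕ (-1/2)) ⊗ (x ⊕ 5/2) ⊗ (x ⊕ 5/2)
Answer: roots = -1/2 (mult 2), 5/2 (mult 2)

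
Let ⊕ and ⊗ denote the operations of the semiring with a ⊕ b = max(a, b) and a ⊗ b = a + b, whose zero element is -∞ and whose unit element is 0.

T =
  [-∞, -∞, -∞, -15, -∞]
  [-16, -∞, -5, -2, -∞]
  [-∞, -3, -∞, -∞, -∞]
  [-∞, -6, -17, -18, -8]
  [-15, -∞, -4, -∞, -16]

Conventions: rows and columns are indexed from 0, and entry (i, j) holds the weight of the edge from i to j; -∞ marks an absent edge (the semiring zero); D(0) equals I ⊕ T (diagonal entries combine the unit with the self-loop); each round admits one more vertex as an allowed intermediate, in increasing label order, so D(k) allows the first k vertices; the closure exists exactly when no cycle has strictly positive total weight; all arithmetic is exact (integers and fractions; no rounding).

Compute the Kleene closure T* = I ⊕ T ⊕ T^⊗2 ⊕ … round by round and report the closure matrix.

D(0):
  [0, -∞, -∞, -15, -∞]
  [-16, 0, -5, -2, -∞]
  [-∞, -3, 0, -∞, -∞]
  [-∞, -6, -17, 0, -8]
  [-15, -∞, -4, -∞, 0]
D(1):
  [0, -∞, -∞, -15, -∞]
  [-16, 0, -5, -2, -∞]
  [-∞, -3, 0, -∞, -∞]
  [-∞, -6, -17, 0, -8]
  [-15, -∞, -4, -30, 0]
D(2):
  [0, -∞, -∞, -15, -∞]
  [-16, 0, -5, -2, -∞]
  [-19, -3, 0, -5, -∞]
  [-22, -6, -11, 0, -8]
  [-15, -∞, -4, -30, 0]
D(3):
  [0, -∞, -∞, -15, -∞]
  [-16, 0, -5, -2, -∞]
  [-19, -3, 0, -5, -∞]
  [-22, -6, -11, 0, -8]
  [-15, -7, -4, -9, 0]
D(4):
  [0, -21, -26, -15, -23]
  [-16, 0, -5, -2, -10]
  [-19, -3, 0, -5, -13]
  [-22, -6, -11, 0, -8]
  [-15, -7, -4, -9, 0]
D(5):
  [0, -21, -26, -15, -23]
  [-16, 0, -5, -2, -10]
  [-19, -3, 0, -5, -13]
  [-22, -6, -11, 0, -8]
  [-15, -7, -4, -9, 0]
Answer: T* = [[0, -21, -26, -15, -23], [-16, 0, -5, -2, -10], [-19, -3, 0, -5, -13], [-22, -6, -11, 0, -8], [-15, -7, -4, -9, 0]]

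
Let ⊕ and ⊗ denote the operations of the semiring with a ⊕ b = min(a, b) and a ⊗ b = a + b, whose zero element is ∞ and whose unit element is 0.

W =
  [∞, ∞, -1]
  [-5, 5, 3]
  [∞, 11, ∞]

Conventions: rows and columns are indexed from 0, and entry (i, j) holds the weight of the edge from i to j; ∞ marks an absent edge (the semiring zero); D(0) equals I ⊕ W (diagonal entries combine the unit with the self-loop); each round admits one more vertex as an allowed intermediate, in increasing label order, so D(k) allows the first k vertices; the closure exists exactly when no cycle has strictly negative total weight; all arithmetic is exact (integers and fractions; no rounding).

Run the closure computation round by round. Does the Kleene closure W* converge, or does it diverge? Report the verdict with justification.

D(0):
  [0, ∞, -1]
  [-5, 0, 3]
  [∞, 11, 0]
D(1):
  [0, ∞, -1]
  [-5, 0, -6]
  [∞, 11, 0]
D(2):
  [0, ∞, -1]
  [-5, 0, -6]
  [6, 11, 0]
D(3):
  [0, 10, -1]
  [-5, 0, -6]
  [6, 11, 0]
Key observation: every diagonal entry stays at the unit through all rounds, so no improving cycle exists.
Answer: CONVERGES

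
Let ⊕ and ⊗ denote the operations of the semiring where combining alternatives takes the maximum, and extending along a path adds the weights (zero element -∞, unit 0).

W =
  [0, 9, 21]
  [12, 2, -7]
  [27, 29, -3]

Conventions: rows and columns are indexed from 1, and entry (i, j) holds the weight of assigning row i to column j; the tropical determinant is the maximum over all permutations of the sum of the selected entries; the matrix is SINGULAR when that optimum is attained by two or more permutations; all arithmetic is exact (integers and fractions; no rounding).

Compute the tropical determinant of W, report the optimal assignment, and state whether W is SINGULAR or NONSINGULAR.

σ = (1, 2, 3): 0 + 2 + (-3) = -1
σ = (1, 3, 2): 0 + (-7) + 29 = 22
σ = (2, 1, 3): 9 + 12 + (-3) = 18
σ = (2, 3, 1): 9 + (-7) + 27 = 29
σ = (3, 1, 2): 21 + 12 + 29 = 62
σ = (3, 2, 1): 21 + 2 + 27 = 50
Optimal value attained by: σ = (3, 1, 2).
Answer: det⊕(W) = 62; verdict: NONSINGULAR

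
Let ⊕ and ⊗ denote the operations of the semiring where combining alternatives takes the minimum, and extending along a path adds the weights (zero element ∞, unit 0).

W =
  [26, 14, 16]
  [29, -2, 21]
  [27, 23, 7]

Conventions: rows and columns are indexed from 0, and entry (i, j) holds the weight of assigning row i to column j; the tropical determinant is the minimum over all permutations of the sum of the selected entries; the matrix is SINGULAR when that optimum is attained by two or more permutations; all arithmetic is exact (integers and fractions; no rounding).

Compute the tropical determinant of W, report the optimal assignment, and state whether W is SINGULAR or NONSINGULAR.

σ = (0, 1, 2): 26 + (-2) + 7 = 31
σ = (0, 2, 1): 26 + 21 + 23 = 70
σ = (1, 0, 2): 14 + 29 + 7 = 50
σ = (1, 2, 0): 14 + 21 + 27 = 62
σ = (2, 0, 1): 16 + 29 + 23 = 68
σ = (2, 1, 0): 16 + (-2) + 27 = 41
Optimal value attained by: σ = (0, 1, 2).
Answer: det⊕(W) = 31; verdict: NONSINGULAR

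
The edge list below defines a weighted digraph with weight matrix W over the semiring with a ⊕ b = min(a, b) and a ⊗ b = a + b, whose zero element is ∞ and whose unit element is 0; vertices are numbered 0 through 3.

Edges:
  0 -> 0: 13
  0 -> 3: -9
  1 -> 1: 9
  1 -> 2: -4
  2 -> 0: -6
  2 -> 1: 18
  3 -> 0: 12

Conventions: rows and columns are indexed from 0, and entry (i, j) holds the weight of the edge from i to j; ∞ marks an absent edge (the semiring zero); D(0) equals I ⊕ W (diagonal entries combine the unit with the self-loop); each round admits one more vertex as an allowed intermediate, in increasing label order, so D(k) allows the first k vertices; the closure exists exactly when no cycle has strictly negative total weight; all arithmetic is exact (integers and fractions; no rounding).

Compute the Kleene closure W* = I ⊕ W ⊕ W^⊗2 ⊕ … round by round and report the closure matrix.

D(0):
  [0, ∞, ∞, -9]
  [∞, 0, -4, ∞]
  [-6, 18, 0, ∞]
  [12, ∞, ∞, 0]
D(1):
  [0, ∞, ∞, -9]
  [∞, 0, -4, ∞]
  [-6, 18, 0, -15]
  [12, ∞, ∞, 0]
D(2):
  [0, ∞, ∞, -9]
  [∞, 0, -4, ∞]
  [-6, 18, 0, -15]
  [12, ∞, ∞, 0]
D(3):
  [0, ∞, ∞, -9]
  [-10, 0, -4, -19]
  [-6, 18, 0, -15]
  [12, ∞, ∞, 0]
D(4):
  [0, ∞, ∞, -9]
  [-10, 0, -4, -19]
  [-6, 18, 0, -15]
  [12, ∞, ∞, 0]
Answer: W* = [[0, ∞, ∞, -9], [-10, 0, -4, -19], [-6, 18, 0, -15], [12, ∞, ∞, 0]]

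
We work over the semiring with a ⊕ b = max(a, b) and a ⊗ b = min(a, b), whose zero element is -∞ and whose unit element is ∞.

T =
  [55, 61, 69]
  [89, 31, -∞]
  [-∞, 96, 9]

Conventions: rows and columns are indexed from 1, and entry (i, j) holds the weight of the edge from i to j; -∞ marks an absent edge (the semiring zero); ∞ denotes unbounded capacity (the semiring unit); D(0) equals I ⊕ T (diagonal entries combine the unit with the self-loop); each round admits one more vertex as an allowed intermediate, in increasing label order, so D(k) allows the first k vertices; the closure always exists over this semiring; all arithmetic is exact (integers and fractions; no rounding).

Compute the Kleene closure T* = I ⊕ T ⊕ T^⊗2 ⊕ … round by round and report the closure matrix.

D(0):
  [∞, 61, 69]
  [89, ∞, -∞]
  [-∞, 96, ∞]
D(1):
  [∞, 61, 69]
  [89, ∞, 69]
  [-∞, 96, ∞]
D(2):
  [∞, 61, 69]
  [89, ∞, 69]
  [89, 96, ∞]
D(3):
  [∞, 69, 69]
  [89, ∞, 69]
  [89, 96, ∞]
Answer: T* = [[∞, 69, 69], [89, ∞, 69], [89, 96, ∞]]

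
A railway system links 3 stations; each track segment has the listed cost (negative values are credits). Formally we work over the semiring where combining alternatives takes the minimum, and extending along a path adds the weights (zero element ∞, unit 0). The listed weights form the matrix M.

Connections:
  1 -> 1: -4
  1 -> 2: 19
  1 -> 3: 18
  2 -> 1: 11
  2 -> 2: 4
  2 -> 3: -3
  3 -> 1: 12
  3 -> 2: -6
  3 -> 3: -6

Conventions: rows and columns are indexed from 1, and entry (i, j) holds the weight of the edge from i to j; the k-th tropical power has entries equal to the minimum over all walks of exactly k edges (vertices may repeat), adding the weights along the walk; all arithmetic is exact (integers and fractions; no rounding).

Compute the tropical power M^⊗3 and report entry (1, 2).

M^⊗2:
  [-8, 12, 12]
  [7, -9, -9]
  [5, -12, -12]
M^⊗3:
  [-12, 6, 6]
  [2, -15, -15]
  [-1, -18, -18]
Key observation: the optimum is the walk 1->3->3->2, with weight 18 + (-6) + (-6) = 6.
Optimal value attained by: walk 1->3->3->2.
Answer: (M^⊗3)[1][2] = 6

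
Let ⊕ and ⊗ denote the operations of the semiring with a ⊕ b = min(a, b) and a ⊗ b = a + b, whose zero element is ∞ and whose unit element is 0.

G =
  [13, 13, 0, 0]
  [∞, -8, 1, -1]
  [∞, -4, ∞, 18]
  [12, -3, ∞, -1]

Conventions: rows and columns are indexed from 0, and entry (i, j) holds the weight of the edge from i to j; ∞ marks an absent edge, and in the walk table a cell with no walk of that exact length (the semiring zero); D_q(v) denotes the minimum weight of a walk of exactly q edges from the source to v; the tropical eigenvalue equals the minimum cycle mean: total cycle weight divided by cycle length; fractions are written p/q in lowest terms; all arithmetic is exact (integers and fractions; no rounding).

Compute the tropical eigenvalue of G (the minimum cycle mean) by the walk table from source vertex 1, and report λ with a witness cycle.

q=0: [∞, 0, ∞, ∞]
q=1: [∞, -8, 1, -1]
q=2: [11, -16, -7, -9]
q=3: [3, -24, -15, -17]
q=4: [-5, -32, -23, -25]
Optimal cycle mean attained by: cycle 1->1, total (-8), length 1.
Answer: λ = -8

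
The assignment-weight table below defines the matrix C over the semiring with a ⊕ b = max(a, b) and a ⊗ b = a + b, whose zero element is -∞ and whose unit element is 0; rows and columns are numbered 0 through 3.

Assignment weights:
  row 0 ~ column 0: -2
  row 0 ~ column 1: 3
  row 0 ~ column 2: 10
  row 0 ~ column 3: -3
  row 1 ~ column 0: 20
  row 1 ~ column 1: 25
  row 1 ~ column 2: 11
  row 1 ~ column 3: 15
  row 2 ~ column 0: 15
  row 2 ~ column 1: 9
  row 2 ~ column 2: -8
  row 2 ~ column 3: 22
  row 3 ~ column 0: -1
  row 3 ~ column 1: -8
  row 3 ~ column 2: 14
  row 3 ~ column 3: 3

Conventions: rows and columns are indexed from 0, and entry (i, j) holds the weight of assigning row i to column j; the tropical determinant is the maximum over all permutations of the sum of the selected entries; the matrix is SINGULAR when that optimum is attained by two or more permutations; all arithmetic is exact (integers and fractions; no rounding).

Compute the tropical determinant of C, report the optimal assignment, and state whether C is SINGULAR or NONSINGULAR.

σ = (0, 1, 2, 3): (-2) + 25 + (-8) + 3 = 18
σ = (0, 1, 3, 2): (-2) + 25 + 22 + 14 = 59
σ = (0, 2, 1, 3): (-2) + 11 + 9 + 3 = 21
σ = (0, 2, 3, 1): (-2) + 11 + 22 + (-8) = 23
σ = (0, 3, 1, 2): (-2) + 15 + 9 + 14 = 36
σ = (0, 3, 2, 1): (-2) + 15 + (-8) + (-8) = -3
σ = (1, 0, 2, 3): 3 + 20 + (-8) + 3 = 18
σ = (1, 0, 3, 2): 3 + 20 + 22 + 14 = 59
σ = (1, 2, 0, 3): 3 + 11 + 15 + 3 = 32
σ = (1, 2, 3, 0): 3 + 11 + 22 + (-1) = 35
σ = (1, 3, 0, 2): 3 + 15 + 15 + 14 = 47
σ = (1, 3, 2, 0): 3 + 15 + (-8) + (-1) = 9
σ = (2, 0, 1, 3): 10 + 20 + 9 + 3 = 42
σ = (2, 0, 3, 1): 10 + 20 + 22 + (-8) = 44
σ = (2, 1, 0, 3): 10 + 25 + 15 + 3 = 53
σ = (2, 1, 3, 0): 10 + 25 + 22 + (-1) = 56
σ = (2, 3, 0, 1): 10 + 15 + 15 + (-8) = 32
σ = (2, 3, 1, 0): 10 + 15 + 9 + (-1) = 33
σ = (3, 0, 1, 2): (-3) + 20 + 9 + 14 = 40
σ = (3, 0, 2, 1): (-3) + 20 + (-8) + (-8) = 1
σ = (3, 1, 0, 2): (-3) + 25 + 15 + 14 = 51
σ = (3, 1, 2, 0): (-3) + 25 + (-8) + (-1) = 13
σ = (3, 2, 0, 1): (-3) + 11 + 15 + (-8) = 15
σ = (3, 2, 1, 0): (-3) + 11 + 9 + (-1) = 16
Optimal value attained by: σ = (0, 1, 3, 2).
Answer: det⊕(C) = 59; verdict: SINGULAR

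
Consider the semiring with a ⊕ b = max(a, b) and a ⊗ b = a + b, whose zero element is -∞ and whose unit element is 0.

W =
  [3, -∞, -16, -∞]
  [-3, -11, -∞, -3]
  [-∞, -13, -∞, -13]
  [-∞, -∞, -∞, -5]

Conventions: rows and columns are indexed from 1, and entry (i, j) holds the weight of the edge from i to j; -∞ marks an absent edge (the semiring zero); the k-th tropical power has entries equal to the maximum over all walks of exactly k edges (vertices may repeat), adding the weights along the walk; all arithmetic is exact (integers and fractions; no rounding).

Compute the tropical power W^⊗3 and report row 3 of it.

W^⊗2:
  [6, -29, -13, -29]
  [0, -22, -19, -8]
  [-16, -24, -∞, -16]
  [-∞, -∞, -∞, -10]
W^⊗3:
  [9, -26, -10, -26]
  [3, -32, -16, -13]
  [-13, -35, -32, -21]
  [-∞, -∞, -∞, -15]
Answer: row 3 of W^⊗3 = [-13, -35, -32, -21]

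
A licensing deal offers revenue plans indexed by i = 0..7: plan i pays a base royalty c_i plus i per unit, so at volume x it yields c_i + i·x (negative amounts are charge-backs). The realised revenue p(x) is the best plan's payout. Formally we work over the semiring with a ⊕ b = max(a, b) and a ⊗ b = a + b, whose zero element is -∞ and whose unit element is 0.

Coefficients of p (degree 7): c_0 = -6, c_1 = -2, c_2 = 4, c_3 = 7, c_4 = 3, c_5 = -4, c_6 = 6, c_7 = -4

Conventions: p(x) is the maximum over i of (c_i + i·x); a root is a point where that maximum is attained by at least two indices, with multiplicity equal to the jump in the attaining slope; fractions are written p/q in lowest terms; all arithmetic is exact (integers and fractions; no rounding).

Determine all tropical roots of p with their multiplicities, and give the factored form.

hull edge (i=0, c=-6) to (i=2, c=4): slope 5, span 2
hull edge (i=2, c=4) to (i=3, c=7): slope 3, span 1
hull edge (i=3, c=7) to (i=6, c=6): slope -1/3, span 3
hull edge (i=6, c=6) to (i=7, c=-4): slope -10, span 1
Factored form: p(x) = -4 ⊗ (x ⊕ (-5)) ⊗ (x ⊕ (-5)) ⊗ (x ⊕ (-3)) ⊗ (x ⊕ 1/3) ⊗ (x ⊕ 1/3) ⊗ (x ⊕ 1/3) ⊗ (x ⊕ 10)
Answer: roots = -5 (mult 2), -3 (mult 1), 1/3 (mult 3), 10 (mult 1)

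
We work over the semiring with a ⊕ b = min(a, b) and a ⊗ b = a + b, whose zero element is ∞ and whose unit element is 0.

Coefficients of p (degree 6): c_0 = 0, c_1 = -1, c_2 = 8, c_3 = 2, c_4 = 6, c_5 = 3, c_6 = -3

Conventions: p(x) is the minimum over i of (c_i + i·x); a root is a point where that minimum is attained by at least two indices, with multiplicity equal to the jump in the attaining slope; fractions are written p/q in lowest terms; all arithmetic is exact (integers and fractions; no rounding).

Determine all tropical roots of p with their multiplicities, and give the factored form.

hull edge (i=0, c=0) to (i=1, c=-1): slope -1, span 1
hull edge (i=1, c=-1) to (i=6, c=-3): slope -2/5, span 5
Factored form: p(x) = -3 ⊗ (x ⊕ 2/5) ⊗ (x ⊕ 2/5) ⊗ (x ⊕ 2/5) ⊗ (x ⊕ 2/5) ⊗ (x ⊕ 2/5) ⊗ (x ⊕ 1)
Answer: roots = 2/5 (mult 5), 1 (mult 1)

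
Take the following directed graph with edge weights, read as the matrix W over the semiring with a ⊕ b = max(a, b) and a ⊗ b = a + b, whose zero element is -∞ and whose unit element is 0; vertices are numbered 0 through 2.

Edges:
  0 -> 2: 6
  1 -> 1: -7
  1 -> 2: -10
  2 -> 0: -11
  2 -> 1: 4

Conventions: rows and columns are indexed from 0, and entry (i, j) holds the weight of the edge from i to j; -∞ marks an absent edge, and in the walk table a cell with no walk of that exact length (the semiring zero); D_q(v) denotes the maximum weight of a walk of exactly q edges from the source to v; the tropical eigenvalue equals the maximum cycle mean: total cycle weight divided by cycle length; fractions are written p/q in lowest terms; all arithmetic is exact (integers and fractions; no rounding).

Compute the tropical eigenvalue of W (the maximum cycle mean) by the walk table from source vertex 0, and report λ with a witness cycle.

q=0: [0, -∞, -∞]
q=1: [-∞, -∞, 6]
q=2: [-5, 10, -∞]
q=3: [-∞, 3, 1]
Optimal cycle mean attained by: cycle 0->2->0, total 6 + (-11), length 2.
Answer: λ = -5/2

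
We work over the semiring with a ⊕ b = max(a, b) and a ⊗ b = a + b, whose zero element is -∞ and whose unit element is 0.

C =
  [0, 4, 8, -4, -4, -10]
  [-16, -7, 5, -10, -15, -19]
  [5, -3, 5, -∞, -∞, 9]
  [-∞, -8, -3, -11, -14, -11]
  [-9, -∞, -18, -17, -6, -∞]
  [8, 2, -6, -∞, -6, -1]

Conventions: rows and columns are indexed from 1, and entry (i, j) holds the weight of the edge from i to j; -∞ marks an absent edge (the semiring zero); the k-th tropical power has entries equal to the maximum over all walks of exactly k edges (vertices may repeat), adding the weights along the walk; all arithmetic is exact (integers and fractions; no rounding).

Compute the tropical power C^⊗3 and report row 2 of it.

C^⊗2:
  [13, 5, 13, -4, -4, 17]
  [10, 2, 10, -17, -20, 14]
  [17, 11, 13, 1, 3, 14]
  [2, -6, 2, -18, -17, 6]
  [-9, -5, -1, -13, -12, -9]
  [8, 12, 16, 4, 4, 3]
C^⊗3:
  [25, 19, 21, 9, 11, 22]
  [22, 16, 18, 6, 8, 19]
  [22, 21, 25, 13, 13, 22]
  [14, 8, 10, -2, 0, 11]
  [4, -4, 4, -13, -13, 8]
  [21, 13, 21, 4, 4, 25]
Answer: row 2 of C^⊗3 = [22, 16, 18, 6, 8, 19]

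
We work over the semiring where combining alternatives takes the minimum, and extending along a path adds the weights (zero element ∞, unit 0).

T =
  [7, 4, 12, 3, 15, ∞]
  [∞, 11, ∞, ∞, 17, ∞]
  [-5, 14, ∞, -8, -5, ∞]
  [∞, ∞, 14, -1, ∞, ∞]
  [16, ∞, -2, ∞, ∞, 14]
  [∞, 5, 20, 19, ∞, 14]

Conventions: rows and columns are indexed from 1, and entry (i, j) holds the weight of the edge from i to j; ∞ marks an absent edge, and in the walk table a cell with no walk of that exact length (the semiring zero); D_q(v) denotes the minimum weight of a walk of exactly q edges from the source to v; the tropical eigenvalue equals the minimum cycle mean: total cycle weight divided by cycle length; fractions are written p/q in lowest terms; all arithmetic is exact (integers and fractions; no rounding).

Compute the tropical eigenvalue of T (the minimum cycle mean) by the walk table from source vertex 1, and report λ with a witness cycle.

q=0: [0, ∞, ∞, ∞, ∞, ∞]
q=1: [7, 4, 12, 3, 15, ∞]
q=2: [7, 11, 13, 2, 7, 29]
q=3: [8, 11, 5, 1, 8, 21]
q=4: [0, 12, 6, -3, 0, 22]
q=5: [1, 4, -2, -4, 1, 14]
q=6: [-7, 5, -1, -10, -7, 15]
Optimal cycle mean attained by: cycle 3->5->3, total (-5) + (-2), length 2.
Answer: λ = -7/2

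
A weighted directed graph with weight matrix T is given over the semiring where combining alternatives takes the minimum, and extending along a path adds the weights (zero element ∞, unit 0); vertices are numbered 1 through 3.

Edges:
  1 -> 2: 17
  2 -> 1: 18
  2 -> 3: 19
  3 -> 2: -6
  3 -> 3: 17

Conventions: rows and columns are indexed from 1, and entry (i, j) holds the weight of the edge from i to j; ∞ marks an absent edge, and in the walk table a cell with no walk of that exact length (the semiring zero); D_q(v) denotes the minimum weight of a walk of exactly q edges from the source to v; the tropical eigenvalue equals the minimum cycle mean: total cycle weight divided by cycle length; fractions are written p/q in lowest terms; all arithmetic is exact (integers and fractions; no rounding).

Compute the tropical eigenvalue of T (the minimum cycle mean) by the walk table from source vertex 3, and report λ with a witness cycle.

q=0: [∞, ∞, 0]
q=1: [∞, -6, 17]
q=2: [12, 11, 13]
q=3: [29, 7, 30]
Optimal cycle mean attained by: cycle 2->3->2, total 19 + (-6), length 2.
Answer: λ = 13/2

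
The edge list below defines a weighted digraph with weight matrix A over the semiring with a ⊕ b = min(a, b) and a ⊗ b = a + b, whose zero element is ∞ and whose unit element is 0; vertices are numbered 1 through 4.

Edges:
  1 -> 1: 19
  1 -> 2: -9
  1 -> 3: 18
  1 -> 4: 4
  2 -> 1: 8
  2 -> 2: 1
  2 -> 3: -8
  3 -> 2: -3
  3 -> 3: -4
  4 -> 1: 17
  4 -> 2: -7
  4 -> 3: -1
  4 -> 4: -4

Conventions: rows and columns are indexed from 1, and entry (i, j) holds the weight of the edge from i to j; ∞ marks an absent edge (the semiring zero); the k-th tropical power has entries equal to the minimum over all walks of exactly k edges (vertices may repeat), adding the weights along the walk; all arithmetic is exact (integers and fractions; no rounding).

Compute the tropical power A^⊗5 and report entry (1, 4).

A^⊗2:
  [-1, -8, -17, 0]
  [9, -11, -12, 12]
  [5, -7, -11, ∞]
  [1, -11, -15, -8]
A^⊗3:
  [0, -20, -21, -4]
  [-3, -15, -19, 8]
  [1, -14, -15, 9]
  [-3, -18, -19, -12]
A^⊗4:
  [-12, -24, -28, -8]
  [-7, -22, -23, 1]
  [-6, -18, -22, 5]
  [-10, -22, -26, -16]
A^⊗5:
  [-16, -31, -32, -12]
  [-14, -26, -30, -3]
  [-10, -25, -26, -2]
  [-14, -29, -30, -20]
Key observation: the optimum is the walk 1->4->4->4->4->4, with weight 4 + (-4) + (-4) + (-4) + (-4) = -12.
Optimal value attained by: walk 1->4->4->4->4->4.
Answer: (A^⊗5)[1][4] = -12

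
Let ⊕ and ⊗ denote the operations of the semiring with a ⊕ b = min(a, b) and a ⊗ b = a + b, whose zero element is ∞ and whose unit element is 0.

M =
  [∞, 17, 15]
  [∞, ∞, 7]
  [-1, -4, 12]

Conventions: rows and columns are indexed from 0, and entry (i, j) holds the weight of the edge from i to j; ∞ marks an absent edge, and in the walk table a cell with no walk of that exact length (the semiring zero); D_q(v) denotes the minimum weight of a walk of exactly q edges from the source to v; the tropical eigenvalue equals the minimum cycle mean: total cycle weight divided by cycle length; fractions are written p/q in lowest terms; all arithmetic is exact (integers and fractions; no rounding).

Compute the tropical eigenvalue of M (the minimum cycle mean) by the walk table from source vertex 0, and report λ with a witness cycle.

q=0: [0, ∞, ∞]
q=1: [∞, 17, 15]
q=2: [14, 11, 24]
q=3: [23, 20, 18]
Optimal cycle mean attained by: cycle 1->2->1, total 7 + (-4), length 2.
Answer: λ = 3/2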